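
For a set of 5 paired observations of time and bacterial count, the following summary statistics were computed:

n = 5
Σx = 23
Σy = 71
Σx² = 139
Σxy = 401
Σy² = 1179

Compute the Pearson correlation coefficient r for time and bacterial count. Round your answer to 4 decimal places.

Sxx = Σx² − (Σx)²/n = 139 − 105.8 = 33.2
Sxy = Σxy − (Σx)(Σy)/n = 401 − 326.6 = 74.4
Syy = Σy² − (Σy)²/n = 1179 − 1008.2 = 170.8
r = Sxy/√(Sxx·Syy) = 74.4/√(5670.56) = 74.4/75.303121 = 0.988007

0.9880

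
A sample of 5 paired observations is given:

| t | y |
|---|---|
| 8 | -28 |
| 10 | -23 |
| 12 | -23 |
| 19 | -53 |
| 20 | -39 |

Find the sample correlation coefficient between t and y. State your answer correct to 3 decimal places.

-0.814

n = 5, Σx = 69, Σy = -166, Σxy = -2517, Σx² = 1069, Σy² = 6172
Sxx = Σx² − (Σx)²/n = 1069 − 952.2 = 116.8
Sxy = Σxy − (Σx)(Σy)/n = -2517 − (-2290.8) = -226.2
Syy = Σy² − (Σy)²/n = 6172 − 5511.2 = 660.8
r = Sxy/√(Sxx·Syy) = -226.2/√(77181.44) = -226.2/277.815478 = -0.814209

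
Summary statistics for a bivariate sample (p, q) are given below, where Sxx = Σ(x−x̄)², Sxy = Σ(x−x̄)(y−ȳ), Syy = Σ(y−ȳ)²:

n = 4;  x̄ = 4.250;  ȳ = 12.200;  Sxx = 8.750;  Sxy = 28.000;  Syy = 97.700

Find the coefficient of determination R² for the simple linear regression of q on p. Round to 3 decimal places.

R² = Sxy²/(Sxx·Syy) = (28)²/(8.75·97.7) = 0.917093

0.917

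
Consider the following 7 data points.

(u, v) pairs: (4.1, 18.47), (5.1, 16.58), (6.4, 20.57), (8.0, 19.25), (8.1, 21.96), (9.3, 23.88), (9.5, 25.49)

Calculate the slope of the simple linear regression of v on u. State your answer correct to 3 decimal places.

n = 7, Σx = 50.5, Σy = 146.2, Σxy = 1088.048, Σx² = 390.13
Sxx = Σx² − (Σx)²/n = 390.13 − 364.321429 = 25.808571
Sxy = Σxy − (Σx)(Σy)/n = 1088.048 − 1054.728571 = 33.319429
b = Sxy/Sxx = 33.319429/25.808571 = 1.291022

1.291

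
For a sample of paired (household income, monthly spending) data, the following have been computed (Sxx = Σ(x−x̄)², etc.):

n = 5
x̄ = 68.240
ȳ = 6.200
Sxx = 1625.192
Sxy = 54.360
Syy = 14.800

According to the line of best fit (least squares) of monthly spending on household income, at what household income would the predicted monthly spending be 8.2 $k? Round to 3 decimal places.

b = Sxy/Sxx = 54.36/1625.192 = 0.033448
a = ȳ − b·x̄ = 6.2 − 0.033448·68.24 = 3.917484
Set a + b·x = 8.2: x = (8.2 − 3.917484) / 0.033448 = 128.033672

128.034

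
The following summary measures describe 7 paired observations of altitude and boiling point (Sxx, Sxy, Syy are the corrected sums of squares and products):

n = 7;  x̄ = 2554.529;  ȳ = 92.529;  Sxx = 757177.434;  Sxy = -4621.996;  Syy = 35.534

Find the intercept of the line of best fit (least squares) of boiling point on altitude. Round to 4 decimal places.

108.1225

b = Sxy/Sxx = -4621.996/757177.434 = -0.006104
a = ȳ − b·x̄ = 92.529 − (-0.006104)·2554.529 = 108.122469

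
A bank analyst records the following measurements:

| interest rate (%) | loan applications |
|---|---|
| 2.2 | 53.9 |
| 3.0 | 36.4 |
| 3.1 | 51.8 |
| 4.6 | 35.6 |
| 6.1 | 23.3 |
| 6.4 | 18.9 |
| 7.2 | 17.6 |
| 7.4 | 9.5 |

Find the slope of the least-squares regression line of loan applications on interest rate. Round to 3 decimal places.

-7.582

n = 8, Σx = 40, Σy = 247, Σxy = 1012.23, Σx² = 229.38
Sxx = Σx² − (Σx)²/n = 229.38 − 200 = 29.38
Sxy = Σxy − (Σx)(Σy)/n = 1012.23 − 1235 = -222.77
b = Sxy/Sxx = -222.77/29.38 = -7.582369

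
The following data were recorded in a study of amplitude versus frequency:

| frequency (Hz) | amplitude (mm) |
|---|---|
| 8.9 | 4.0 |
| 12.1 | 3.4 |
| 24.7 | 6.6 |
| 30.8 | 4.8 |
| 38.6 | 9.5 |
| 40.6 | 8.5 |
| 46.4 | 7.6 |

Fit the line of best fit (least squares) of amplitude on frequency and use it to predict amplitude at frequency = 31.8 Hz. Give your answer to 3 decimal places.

6.744

n = 7, Σx = 202.1, Σy = 44.4, Σxy = 1452.04, Σx² = 7075.63
Sxx = Σx² − (Σx)²/n = 7075.63 − 5834.915714 = 1240.714286
Sxy = Σxy − (Σx)(Σy)/n = 1452.04 − 1281.891429 = 170.148571
b = Sxy/Sxx = 170.148571/1240.714286 = 0.137138
a = ȳ − b·x̄ = 6.342857 − 0.137138·28.871429 = 2.383499
ŷ(31.8) = a + b·31.8 = 2.383499 + 0.137138·31.8 = 6.744474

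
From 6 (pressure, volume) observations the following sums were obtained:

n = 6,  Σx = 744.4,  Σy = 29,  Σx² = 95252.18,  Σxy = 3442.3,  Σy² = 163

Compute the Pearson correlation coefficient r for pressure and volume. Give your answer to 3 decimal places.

Sxx = Σx² − (Σx)²/n = 95252.18 − 92355.226667 = 2896.953333
Sxy = Σxy − (Σx)(Σy)/n = 3442.3 − 3597.933333 = -155.633333
Syy = Σy² − (Σy)²/n = 163 − 140.166667 = 22.833333
r = Sxy/√(Sxx·Syy) = -155.633333/√(66147.101111) = -155.633333/257.190787 = -0.605128

-0.605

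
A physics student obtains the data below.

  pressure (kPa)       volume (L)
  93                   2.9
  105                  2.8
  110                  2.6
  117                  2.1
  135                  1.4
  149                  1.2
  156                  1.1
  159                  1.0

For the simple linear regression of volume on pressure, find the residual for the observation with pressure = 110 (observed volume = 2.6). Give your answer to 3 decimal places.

0.148

n = 8, Σx = 1024, Σy = 15.1, Σxy = 1793.8, Σx² = 135506
Sxx = Σx² − (Σx)²/n = 135506 − 131072 = 4434
Sxy = Σxy − (Σx)(Σy)/n = 1793.8 − 1932.8 = -139
b = Sxy/Sxx = -139/4434 = -0.031349
a = ȳ − b·x̄ = 1.8875 − (-0.031349)·128 = 5.900130
ŷ(110) = 5.900130 + (-0.031349)·110 = 2.451776
residual = y − ŷ = 2.6 − 2.451776 = 0.148224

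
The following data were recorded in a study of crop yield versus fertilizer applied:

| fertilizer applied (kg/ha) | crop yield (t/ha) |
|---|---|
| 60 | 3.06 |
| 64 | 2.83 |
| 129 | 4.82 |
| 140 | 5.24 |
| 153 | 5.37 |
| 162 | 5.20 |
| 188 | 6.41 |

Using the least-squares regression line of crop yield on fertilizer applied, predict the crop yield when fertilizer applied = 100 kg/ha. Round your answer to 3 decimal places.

n = 7, Σx = 896, Σy = 32.93, Σxy = 4589.19, Σx² = 128934
Sxx = Σx² − (Σx)²/n = 128934 − 114688 = 14246
Sxy = Σxy − (Σx)(Σy)/n = 4589.19 − 4215.04 = 374.15
b = Sxy/Sxx = 374.15/14246 = 0.026264
a = ȳ − b·x̄ = 4.704286 − 0.026264·128 = 1.342556
ŷ(100) = a + b·100 = 1.342556 + 0.026264·100 = 3.968907

3.969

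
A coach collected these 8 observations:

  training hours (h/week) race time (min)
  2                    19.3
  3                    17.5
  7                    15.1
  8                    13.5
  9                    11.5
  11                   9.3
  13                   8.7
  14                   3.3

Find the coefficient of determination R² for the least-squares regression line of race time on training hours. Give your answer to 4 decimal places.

0.9338

n = 8, Σx = 67, Σy = 98.2, Σxy = 669.9, Σx² = 693, Σy² = 1394.32
Sxx = Σx² − (Σx)²/n = 693 − 561.125 = 131.875
Sxy = Σxy − (Σx)(Σy)/n = 669.9 − 822.425 = -152.525
Syy = Σy² − (Σy)²/n = 1394.32 − 1205.405 = 188.915
R² = Sxy²/(Sxx·Syy) = (-152.525)²/(131.875·188.915) = 0.933798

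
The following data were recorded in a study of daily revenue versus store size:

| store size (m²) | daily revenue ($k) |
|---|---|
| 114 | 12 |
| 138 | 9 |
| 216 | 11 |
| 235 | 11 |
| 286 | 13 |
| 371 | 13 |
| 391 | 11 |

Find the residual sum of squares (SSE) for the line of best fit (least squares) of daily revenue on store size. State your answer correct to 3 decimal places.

9.351

n = 7, Σx = 1751, Σy = 80, Σxy = 20413, Σx² = 506239, Σy² = 926
Sxx = Σx² − (Σx)²/n = 506239 − 438000.142857 = 68238.857143
Sxy = Σxy − (Σx)(Σy)/n = 20413 − 20011.428571 = 401.571429
Syy = Σy² − (Σy)²/n = 926 − 914.285714 = 11.714286
b = Sxy/Sxx = 401.571429/68238.857143 = 0.005885
SSE = Syy − b·Sxy = 11.714286 − 0.005885·401.571429 = 9.351122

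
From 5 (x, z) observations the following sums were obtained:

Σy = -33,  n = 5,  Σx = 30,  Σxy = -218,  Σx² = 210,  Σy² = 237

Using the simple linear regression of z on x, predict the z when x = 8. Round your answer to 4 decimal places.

-7.9333

Sxx = Σx² − (Σx)²/n = 210 − 180 = 30
Sxy = Σxy − (Σx)(Σy)/n = -218 − (-198) = -20
b = Sxy/Sxx = -20/30 = -0.666667
a = ȳ − b·x̄ = -6.6 − (-0.666667)·6 = -2.6
ŷ(8) = a + b·8 = -2.6 + (-0.666667)·8 = -7.933333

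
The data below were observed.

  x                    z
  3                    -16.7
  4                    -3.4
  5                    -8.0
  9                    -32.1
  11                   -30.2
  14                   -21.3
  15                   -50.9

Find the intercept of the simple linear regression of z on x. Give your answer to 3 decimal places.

-0.458

n = 7, Σx = 61, Σy = -162.6, Σxy = -1786.5, Σx² = 673
Sxx = Σx² − (Σx)²/n = 673 − 531.571429 = 141.428571
Sxy = Σxy − (Σx)(Σy)/n = -1786.5 − (-1416.942857) = -369.557143
b = Sxy/Sxx = -369.557143/141.428571 = -2.613030
a = ȳ − b·x̄ = -23.228571 − (-2.613030)·8.714286 = -0.457879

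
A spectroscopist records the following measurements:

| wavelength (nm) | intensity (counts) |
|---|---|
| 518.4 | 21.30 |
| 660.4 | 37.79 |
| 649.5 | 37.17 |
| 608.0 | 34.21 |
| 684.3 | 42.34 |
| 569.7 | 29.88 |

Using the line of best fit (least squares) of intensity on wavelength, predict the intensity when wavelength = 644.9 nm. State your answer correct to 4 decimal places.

n = 6, Σx = 3690.3, Σy = 202.69, Σxy = 126935.929, Σx² = 2289205.55
Sxx = Σx² − (Σx)²/n = 2289205.55 − 2269719.015 = 19486.535
Sxy = Σxy − (Σx)(Σy)/n = 126935.929 − 124664.4845 = 2271.4445
b = Sxy/Sxx = 2271.4445/19486.535 = 0.116565
a = ȳ − b·x̄ = 33.781667 − 0.116565·615.05 = -37.911528
ŷ(644.9) = a + b·644.9 = -37.911528 + 0.116565·644.9 = 37.261127

37.2611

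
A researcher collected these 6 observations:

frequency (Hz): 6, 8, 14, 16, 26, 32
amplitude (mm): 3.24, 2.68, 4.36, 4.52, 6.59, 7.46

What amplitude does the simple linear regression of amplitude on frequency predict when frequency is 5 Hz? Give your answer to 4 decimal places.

n = 6, Σx = 102, Σy = 28.85, Σxy = 584.3, Σx² = 2252
Sxx = Σx² − (Σx)²/n = 2252 − 1734 = 518
Sxy = Σxy − (Σx)(Σy)/n = 584.3 − 490.45 = 93.85
b = Sxy/Sxx = 93.85/518 = 0.181178
a = ȳ − b·x̄ = 4.808333 − 0.181178·17 = 1.728314
ŷ(5) = a + b·5 = 1.728314 + 0.181178·5 = 2.634202

2.6342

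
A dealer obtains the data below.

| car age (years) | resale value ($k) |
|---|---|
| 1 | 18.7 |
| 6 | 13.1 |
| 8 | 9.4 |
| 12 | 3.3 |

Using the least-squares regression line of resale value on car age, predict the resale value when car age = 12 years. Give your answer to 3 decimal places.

n = 4, Σx = 27, Σy = 44.5, Σxy = 212.1, Σx² = 245
Sxx = Σx² − (Σx)²/n = 245 − 182.25 = 62.75
Sxy = Σxy − (Σx)(Σy)/n = 212.1 − 300.375 = -88.275
b = Sxy/Sxx = -88.275/62.75 = -1.406773
a = ȳ − b·x̄ = 11.125 − (-1.406773)·6.75 = 20.620717
ŷ(12) = a + b·12 = 20.620717 + (-1.406773)·12 = 3.739442

3.739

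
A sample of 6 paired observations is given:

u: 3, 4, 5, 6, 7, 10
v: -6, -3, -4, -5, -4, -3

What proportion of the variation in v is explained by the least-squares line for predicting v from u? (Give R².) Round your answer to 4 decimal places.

0.2912

n = 6, Σx = 35, Σy = -25, Σxy = -138, Σx² = 235, Σy² = 111
Sxx = Σx² − (Σx)²/n = 235 − 204.166667 = 30.833333
Sxy = Σxy − (Σx)(Σy)/n = -138 − (-145.833333) = 7.833333
Syy = Σy² − (Σy)²/n = 111 − 104.166667 = 6.833333
R² = Sxy²/(Sxx·Syy) = (7.833333)²/(30.833333·6.833333) = 0.291233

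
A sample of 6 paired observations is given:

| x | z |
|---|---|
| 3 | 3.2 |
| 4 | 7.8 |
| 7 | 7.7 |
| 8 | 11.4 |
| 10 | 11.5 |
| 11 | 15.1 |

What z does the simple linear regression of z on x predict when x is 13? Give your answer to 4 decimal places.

n = 6, Σx = 43, Σy = 56.7, Σxy = 467, Σx² = 359
Sxx = Σx² − (Σx)²/n = 359 − 308.166667 = 50.833333
Sxy = Σxy − (Σx)(Σy)/n = 467 − 406.35 = 60.65
b = Sxy/Sxx = 60.65/50.833333 = 1.193115
a = ȳ − b·x̄ = 9.45 − 1.193115·7.166667 = 0.899344
ŷ(13) = a + b·13 = 0.899344 + 1.193115·13 = 16.409836

16.4098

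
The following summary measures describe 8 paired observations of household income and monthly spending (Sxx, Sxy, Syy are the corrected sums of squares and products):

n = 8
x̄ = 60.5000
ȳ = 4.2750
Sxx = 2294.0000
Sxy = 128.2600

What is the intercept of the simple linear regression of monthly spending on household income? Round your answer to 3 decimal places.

b = Sxy/Sxx = 128.26/2294 = 0.055911
a = ȳ − b·x̄ = 4.275 − 0.055911·60.5 = 0.892380

0.892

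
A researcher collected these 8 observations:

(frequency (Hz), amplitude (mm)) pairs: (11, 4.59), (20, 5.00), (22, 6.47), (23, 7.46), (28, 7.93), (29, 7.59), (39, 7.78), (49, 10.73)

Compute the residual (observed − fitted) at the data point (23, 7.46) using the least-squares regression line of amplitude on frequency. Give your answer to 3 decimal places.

n = 8, Σx = 221, Σy = 57.55, Σxy = 1735.75, Σx² = 7081
Sxx = Σx² − (Σx)²/n = 7081 − 6105.125 = 975.875
Sxy = Σxy − (Σx)(Σy)/n = 1735.75 − 1589.81875 = 145.93125
b = Sxy/Sxx = 145.93125/975.875 = 0.149539
a = ȳ − b·x̄ = 7.19375 − 0.149539·27.625 = 3.062739
ŷ(23) = 3.062739 + 0.149539·23 = 6.502133
residual = y − ŷ = 7.46 − 6.502133 = 0.957867

0.958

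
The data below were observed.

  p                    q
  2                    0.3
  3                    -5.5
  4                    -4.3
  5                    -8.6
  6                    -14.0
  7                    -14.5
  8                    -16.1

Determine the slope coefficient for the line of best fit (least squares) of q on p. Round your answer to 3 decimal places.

n = 7, Σx = 35, Σy = -62.7, Σxy = -390.4, Σx² = 203
Sxx = Σx² − (Σx)²/n = 203 − 175 = 28
Sxy = Σxy − (Σx)(Σy)/n = -390.4 − (-313.5) = -76.9
b = Sxy/Sxx = -76.9/28 = -2.746429

-2.746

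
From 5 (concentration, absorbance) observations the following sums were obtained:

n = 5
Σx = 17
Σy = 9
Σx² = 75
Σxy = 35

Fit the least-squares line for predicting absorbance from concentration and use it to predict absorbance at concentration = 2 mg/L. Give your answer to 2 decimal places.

Sxx = Σx² − (Σx)²/n = 75 − 57.8 = 17.2
Sxy = Σxy − (Σx)(Σy)/n = 35 − 30.6 = 4.4
b = Sxy/Sxx = 4.4/17.2 = 0.255814
a = ȳ − b·x̄ = 1.8 − 0.255814·3.4 = 0.930233
ŷ(2) = a + b·2 = 0.930233 + 0.255814·2 = 1.441860

1.44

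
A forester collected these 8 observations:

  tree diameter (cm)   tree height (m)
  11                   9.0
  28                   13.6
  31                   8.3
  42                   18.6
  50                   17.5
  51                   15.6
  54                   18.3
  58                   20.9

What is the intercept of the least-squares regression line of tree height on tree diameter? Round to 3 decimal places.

n = 8, Σx = 325, Σy = 121.8, Σxy = 5389.3, Σx² = 15011
Sxx = Σx² − (Σx)²/n = 15011 − 13203.125 = 1807.875
Sxy = Σxy − (Σx)(Σy)/n = 5389.3 − 4948.125 = 441.175
b = Sxy/Sxx = 441.175/1807.875 = 0.244030
a = ȳ − b·x̄ = 15.225 − 0.244030·40.625 = 5.311298

5.311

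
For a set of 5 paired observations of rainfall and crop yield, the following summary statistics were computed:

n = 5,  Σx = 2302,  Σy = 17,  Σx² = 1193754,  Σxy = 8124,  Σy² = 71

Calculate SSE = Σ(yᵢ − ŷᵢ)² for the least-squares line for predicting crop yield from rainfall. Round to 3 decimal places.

Sxx = Σx² − (Σx)²/n = 1193754 − 1059840.8 = 133913.2
Sxy = Σxy − (Σx)(Σy)/n = 8124 − 7826.8 = 297.2
Syy = Σy² − (Σy)²/n = 71 − 57.8 = 13.2
b = Sxy/Sxx = 297.2/133913.2 = 0.002219
SSE = Syy − b·Sxy = 13.2 − 0.002219·297.2 = 12.540410

12.540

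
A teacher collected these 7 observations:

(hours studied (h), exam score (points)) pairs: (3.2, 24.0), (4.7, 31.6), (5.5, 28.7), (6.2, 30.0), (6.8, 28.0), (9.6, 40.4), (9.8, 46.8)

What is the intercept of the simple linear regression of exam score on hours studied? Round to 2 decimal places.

n = 7, Σx = 45.8, Σy = 229.5, Σxy = 1606.05, Σx² = 335.46
Sxx = Σx² − (Σx)²/n = 335.46 − 299.662857 = 35.797143
Sxy = Σxy − (Σx)(Σy)/n = 1606.05 − 1501.585714 = 104.464286
b = Sxy/Sxx = 104.464286/35.797143 = 2.918230
a = ȳ − b·x̄ = 32.785714 − 2.918230·6.542857 = 13.692154

13.69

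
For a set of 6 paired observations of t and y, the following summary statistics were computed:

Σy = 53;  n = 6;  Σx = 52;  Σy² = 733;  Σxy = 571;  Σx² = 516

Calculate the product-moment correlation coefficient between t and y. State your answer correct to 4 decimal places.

0.8489

Sxx = Σx² − (Σx)²/n = 516 − 450.666667 = 65.333333
Sxy = Σxy − (Σx)(Σy)/n = 571 − 459.333333 = 111.666667
Syy = Σy² − (Σy)²/n = 733 − 468.166667 = 264.833333
r = Sxy/√(Sxx·Syy) = 111.666667/√(17302.444444) = 111.666667/131.538756 = 0.848926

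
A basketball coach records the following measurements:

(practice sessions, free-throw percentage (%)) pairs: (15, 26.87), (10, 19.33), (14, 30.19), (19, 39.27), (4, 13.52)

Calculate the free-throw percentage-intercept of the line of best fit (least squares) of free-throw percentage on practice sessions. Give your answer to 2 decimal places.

4.97

n = 5, Σx = 62, Σy = 129.18, Σxy = 1819.22, Σx² = 898
Sxx = Σx² − (Σx)²/n = 898 − 768.8 = 129.2
Sxy = Σxy − (Σx)(Σy)/n = 1819.22 − 1601.832 = 217.388
b = Sxy/Sxx = 217.388/129.2 = 1.682570
a = ȳ − b·x̄ = 25.836 − 1.682570·12.4 = 4.972136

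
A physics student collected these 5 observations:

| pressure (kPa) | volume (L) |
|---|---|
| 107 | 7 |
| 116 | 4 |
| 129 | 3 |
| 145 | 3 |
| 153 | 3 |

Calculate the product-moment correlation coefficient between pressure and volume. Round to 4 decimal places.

n = 5, Σx = 650, Σy = 20, Σxy = 2494, Σx² = 85980, Σy² = 92
Sxx = Σx² − (Σx)²/n = 85980 − 84500 = 1480
Sxy = Σxy − (Σx)(Σy)/n = 2494 − 2600 = -106
Syy = Σy² − (Σy)²/n = 92 − 80 = 12
r = Sxy/√(Sxx·Syy) = -106/√(17760) = -106/133.266650 = -0.795398

-0.7954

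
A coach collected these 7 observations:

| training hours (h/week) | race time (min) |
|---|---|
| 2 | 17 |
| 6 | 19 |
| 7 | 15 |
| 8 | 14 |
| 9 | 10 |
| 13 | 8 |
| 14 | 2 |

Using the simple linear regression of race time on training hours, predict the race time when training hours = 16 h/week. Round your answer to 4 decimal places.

n = 7, Σx = 59, Σy = 85, Σxy = 587, Σx² = 599
Sxx = Σx² − (Σx)²/n = 599 − 497.285714 = 101.714286
Sxy = Σxy − (Σx)(Σy)/n = 587 − 716.428571 = -129.428571
b = Sxy/Sxx = -129.428571/101.714286 = -1.272472
a = ȳ − b·x̄ = 12.142857 − (-1.272472)·8.428571 = 22.867978
ŷ(16) = a + b·16 = 22.867978 + (-1.272472)·16 = 2.508427

2.5084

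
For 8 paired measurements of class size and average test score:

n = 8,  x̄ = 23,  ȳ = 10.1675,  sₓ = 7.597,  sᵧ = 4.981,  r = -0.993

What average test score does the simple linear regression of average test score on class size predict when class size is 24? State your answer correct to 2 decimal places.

9.52

b = r · sᵧ/sₓ = -0.993 · 4.981/7.597 = -0.651064
a = ȳ − b·x̄ = 10.1675 − (-0.651064)·23 = 25.141971
ŷ(24) = a + b·24 = 25.141971 + (-0.651064)·24 = 9.516436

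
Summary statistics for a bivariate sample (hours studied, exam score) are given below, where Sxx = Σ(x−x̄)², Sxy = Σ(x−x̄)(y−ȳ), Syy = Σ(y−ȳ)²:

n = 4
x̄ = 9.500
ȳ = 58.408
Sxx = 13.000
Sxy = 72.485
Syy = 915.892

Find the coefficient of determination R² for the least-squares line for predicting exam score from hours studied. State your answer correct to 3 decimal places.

0.441

R² = Sxy²/(Sxx·Syy) = (72.485)²/(13·915.892) = 0.441274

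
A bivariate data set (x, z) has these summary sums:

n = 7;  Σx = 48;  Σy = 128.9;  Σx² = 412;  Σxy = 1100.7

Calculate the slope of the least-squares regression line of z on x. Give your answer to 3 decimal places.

Sxx = Σx² − (Σx)²/n = 412 − 329.142857 = 82.857143
Sxy = Σxy − (Σx)(Σy)/n = 1100.7 − 883.885714 = 216.814286
b = Sxy/Sxx = 216.814286/82.857143 = 2.616724

2.617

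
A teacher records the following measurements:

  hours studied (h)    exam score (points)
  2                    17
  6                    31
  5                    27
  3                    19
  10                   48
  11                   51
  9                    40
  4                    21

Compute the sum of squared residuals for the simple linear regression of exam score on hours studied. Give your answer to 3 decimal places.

16.591

n = 8, Σx = 50, Σy = 254, Σxy = 1897, Σx² = 392, Σy² = 9286
Sxx = Σx² − (Σx)²/n = 392 − 312.5 = 79.5
Sxy = Σxy − (Σx)(Σy)/n = 1897 − 1587.5 = 309.5
Syy = Σy² − (Σy)²/n = 9286 − 8064.5 = 1221.5
b = Sxy/Sxx = 309.5/79.5 = 3.893082
SSE = Syy − b·Sxy = 1221.5 − 3.893082·309.5 = 16.591195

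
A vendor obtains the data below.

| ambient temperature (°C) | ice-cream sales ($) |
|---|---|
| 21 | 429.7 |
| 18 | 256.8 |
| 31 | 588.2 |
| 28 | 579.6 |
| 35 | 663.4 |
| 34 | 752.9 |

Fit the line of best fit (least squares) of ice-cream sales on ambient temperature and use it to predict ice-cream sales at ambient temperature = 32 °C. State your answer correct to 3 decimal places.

n = 6, Σx = 167, Σy = 3270.6, Σxy = 96926.7, Σx² = 4891
Sxx = Σx² − (Σx)²/n = 4891 − 4648.166667 = 242.833333
Sxy = Σxy − (Σx)(Σy)/n = 96926.7 − 91031.7 = 5895
b = Sxy/Sxx = 5895/242.833333 = 24.275909
a = ȳ − b·x̄ = 545.1 − 24.275909·27.833333 = -130.579478
ŷ(32) = a + b·32 = -130.579478 + 24.275909·32 = 646.249623

646.250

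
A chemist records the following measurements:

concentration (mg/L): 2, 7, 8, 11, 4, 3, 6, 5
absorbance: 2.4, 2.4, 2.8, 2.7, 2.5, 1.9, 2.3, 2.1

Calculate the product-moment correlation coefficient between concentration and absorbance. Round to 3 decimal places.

n = 8, Σx = 46, Σy = 19.1, Σxy = 113.7, Σx² = 324, Σy² = 46.21
Sxx = Σx² − (Σx)²/n = 324 − 264.5 = 59.5
Sxy = Σxy − (Σx)(Σy)/n = 113.7 − 109.825 = 3.875
Syy = Σy² − (Σy)²/n = 46.21 − 45.60125 = 0.60875
r = Sxy/√(Sxx·Syy) = 3.875/√(36.220625) = 3.875/6.018357 = 0.643863

0.644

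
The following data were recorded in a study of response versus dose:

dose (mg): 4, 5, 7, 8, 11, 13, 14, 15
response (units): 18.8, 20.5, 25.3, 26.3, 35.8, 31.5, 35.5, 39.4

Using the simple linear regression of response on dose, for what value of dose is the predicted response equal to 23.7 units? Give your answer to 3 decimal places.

6.461

n = 8, Σx = 77, Σy = 233.1, Σxy = 2456.5, Σx² = 865
Sxx = Σx² − (Σx)²/n = 865 − 741.125 = 123.875
Sxy = Σxy − (Σx)(Σy)/n = 2456.5 − 2243.5875 = 212.9125
b = Sxy/Sxx = 212.9125/123.875 = 1.718769
a = ȳ − b·x̄ = 29.1375 − 1.718769·9.625 = 12.594349
Set a + b·x = 23.7: x = (23.7 − 12.594349) / 1.718769 = 6.461398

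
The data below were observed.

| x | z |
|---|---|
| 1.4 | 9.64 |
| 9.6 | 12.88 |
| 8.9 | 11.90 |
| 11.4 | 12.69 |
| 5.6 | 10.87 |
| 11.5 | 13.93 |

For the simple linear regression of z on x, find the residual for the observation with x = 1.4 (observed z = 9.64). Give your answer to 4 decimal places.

n = 6, Σx = 48.4, Σy = 71.91, Σxy = 608.787, Σx² = 466.9
Sxx = Σx² − (Σx)²/n = 466.9 − 390.426667 = 76.473333
Sxy = Σxy − (Σx)(Σy)/n = 608.787 − 580.074 = 28.713
b = Sxy/Sxx = 28.713/76.473333 = 0.375464
a = ȳ − b·x̄ = 11.985 − 0.375464·8.066667 = 8.956255
ŷ(1.4) = 8.956255 + 0.375464·1.4 = 9.481905
residual = y − ŷ = 9.64 − 9.481905 = 0.158095

0.1581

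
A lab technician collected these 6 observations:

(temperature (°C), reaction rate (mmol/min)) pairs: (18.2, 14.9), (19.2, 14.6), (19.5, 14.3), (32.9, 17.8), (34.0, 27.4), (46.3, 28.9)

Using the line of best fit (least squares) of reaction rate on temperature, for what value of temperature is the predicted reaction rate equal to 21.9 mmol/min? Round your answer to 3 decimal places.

32.545

n = 6, Σx = 170.1, Σy = 117.9, Σxy = 3685.64, Σx² = 5462.23
Sxx = Σx² − (Σx)²/n = 5462.23 − 4822.335 = 639.895
Sxy = Σxy − (Σx)(Σy)/n = 3685.64 − 3342.465 = 343.175
b = Sxy/Sxx = 343.175/639.895 = 0.536299
a = ȳ − b·x̄ = 19.65 − 0.536299·28.35 = 4.445926
Set a + b·x = 21.9: x = (21.9 − 4.445926) / 0.536299 = 32.545421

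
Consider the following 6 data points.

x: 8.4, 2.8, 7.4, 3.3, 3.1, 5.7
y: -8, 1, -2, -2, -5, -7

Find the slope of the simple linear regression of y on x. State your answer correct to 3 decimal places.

-0.809

n = 6, Σx = 30.7, Σy = -23, Σxy = -141.2, Σx² = 186.15
Sxx = Σx² − (Σx)²/n = 186.15 − 157.081667 = 29.068333
Sxy = Σxy − (Σx)(Σy)/n = -141.2 − (-117.683333) = -23.516667
b = Sxy/Sxx = -23.516667/29.068333 = -0.809013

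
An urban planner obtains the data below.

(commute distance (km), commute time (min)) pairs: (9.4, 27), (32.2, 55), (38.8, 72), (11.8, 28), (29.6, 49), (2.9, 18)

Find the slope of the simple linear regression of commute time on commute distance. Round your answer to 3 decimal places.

n = 6, Σx = 124.7, Σy = 249, Σxy = 6651.4, Σx² = 3654.45
Sxx = Σx² − (Σx)²/n = 3654.45 − 2591.681667 = 1062.768333
Sxy = Σxy − (Σx)(Σy)/n = 6651.4 − 5175.05 = 1476.35
b = Sxy/Sxx = 1476.35/1062.768333 = 1.389155

1.389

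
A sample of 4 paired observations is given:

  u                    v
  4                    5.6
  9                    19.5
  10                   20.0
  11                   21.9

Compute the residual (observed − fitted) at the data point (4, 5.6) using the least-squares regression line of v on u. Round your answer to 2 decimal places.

-0.40

n = 4, Σx = 34, Σy = 67, Σxy = 638.8, Σx² = 318
Sxx = Σx² − (Σx)²/n = 318 − 289 = 29
Sxy = Σxy − (Σx)(Σy)/n = 638.8 − 569.5 = 69.3
b = Sxy/Sxx = 69.3/29 = 2.389655
a = ȳ − b·x̄ = 16.75 − 2.389655·8.5 = -3.562069
ŷ(4) = -3.562069 + 2.389655·4 = 5.996552
residual = y − ŷ = 5.6 − 5.996552 = -0.396552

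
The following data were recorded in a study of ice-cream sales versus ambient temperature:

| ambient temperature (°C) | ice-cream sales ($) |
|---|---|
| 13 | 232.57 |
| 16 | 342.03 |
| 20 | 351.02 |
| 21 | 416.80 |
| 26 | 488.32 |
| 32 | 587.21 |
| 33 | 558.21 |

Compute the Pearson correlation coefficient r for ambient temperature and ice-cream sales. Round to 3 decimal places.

0.977

n = 7, Σx = 161, Σy = 2976.16, Σxy = 74177.06, Σx² = 4055, Σy² = 1362881.0168
Sxx = Σx² − (Σx)²/n = 4055 − 3703 = 352
Sxy = Σxy − (Σx)(Σy)/n = 74177.06 − 68451.68 = 5725.38
Syy = Σy² − (Σy)²/n = 1362881.0168 − 1265361.192229 = 97519.824571
r = Sxy/√(Sxx·Syy) = 5725.38/√(34326978.249143) = 5725.38/5858.922960 = 0.977207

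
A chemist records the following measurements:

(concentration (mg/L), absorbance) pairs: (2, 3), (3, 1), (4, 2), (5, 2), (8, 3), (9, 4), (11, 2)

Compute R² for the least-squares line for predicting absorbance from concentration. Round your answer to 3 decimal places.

n = 7, Σx = 42, Σy = 17, Σxy = 109, Σx² = 320, Σy² = 47
Sxx = Σx² − (Σx)²/n = 320 − 252 = 68
Sxy = Σxy − (Σx)(Σy)/n = 109 − 102 = 7
Syy = Σy² − (Σy)²/n = 47 − 41.285714 = 5.714286
R² = Sxy²/(Sxx·Syy) = (7)²/(68·5.714286) = 0.126103

0.126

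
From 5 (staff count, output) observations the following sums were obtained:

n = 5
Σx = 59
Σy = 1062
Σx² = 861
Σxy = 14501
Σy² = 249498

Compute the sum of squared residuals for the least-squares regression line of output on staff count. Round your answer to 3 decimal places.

Sxx = Σx² − (Σx)²/n = 861 − 696.2 = 164.8
Sxy = Σxy − (Σx)(Σy)/n = 14501 − 12531.6 = 1969.4
Syy = Σy² − (Σy)²/n = 249498 − 225568.8 = 23929.2
b = Sxy/Sxx = 1969.4/164.8 = 11.950243
SSE = Syy − b·Sxy = 23929.2 − 11.950243·1969.4 = 394.391990

394.392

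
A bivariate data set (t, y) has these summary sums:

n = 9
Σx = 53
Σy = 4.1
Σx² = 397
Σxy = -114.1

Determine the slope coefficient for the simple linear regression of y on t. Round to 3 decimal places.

Sxx = Σx² − (Σx)²/n = 397 − 312.111111 = 84.888889
Sxy = Σxy − (Σx)(Σy)/n = -114.1 − 24.144444 = -138.244444
b = Sxy/Sxx = -138.244444/84.888889 = -1.628534

-1.629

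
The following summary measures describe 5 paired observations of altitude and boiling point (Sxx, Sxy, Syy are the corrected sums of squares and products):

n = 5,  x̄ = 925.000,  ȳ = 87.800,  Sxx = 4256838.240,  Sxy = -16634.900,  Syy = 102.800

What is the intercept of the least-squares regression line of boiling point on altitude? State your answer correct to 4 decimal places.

b = Sxy/Sxx = -16634.9/4256838.24 = -0.003908
a = ȳ − b·x̄ = 87.8 − (-0.003908)·925 = 91.414721

91.4147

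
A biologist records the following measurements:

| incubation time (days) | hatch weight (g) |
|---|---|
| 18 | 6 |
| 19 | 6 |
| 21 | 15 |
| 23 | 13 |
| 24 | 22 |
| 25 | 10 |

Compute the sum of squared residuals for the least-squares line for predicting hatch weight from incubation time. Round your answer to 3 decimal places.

n = 6, Σx = 130, Σy = 72, Σxy = 1614, Σx² = 2856, Σy² = 1050
Sxx = Σx² − (Σx)²/n = 2856 − 2816.666667 = 39.333333
Sxy = Σxy − (Σx)(Σy)/n = 1614 − 1560 = 54
Syy = Σy² − (Σy)²/n = 1050 − 864 = 186
b = Sxy/Sxx = 54/39.333333 = 1.372881
SSE = Syy − b·Sxy = 186 − 1.372881·54 = 111.864407

111.864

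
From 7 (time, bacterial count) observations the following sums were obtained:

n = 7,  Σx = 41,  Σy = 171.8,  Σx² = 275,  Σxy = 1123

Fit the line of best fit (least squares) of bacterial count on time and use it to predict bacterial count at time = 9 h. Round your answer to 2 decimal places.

Sxx = Σx² − (Σx)²/n = 275 − 240.142857 = 34.857143
Sxy = Σxy − (Σx)(Σy)/n = 1123 − 1006.257143 = 116.742857
b = Sxy/Sxx = 116.742857/34.857143 = 3.349180
a = ȳ − b·x̄ = 24.542857 − 3.349180·5.857143 = 4.926230
ŷ(9) = a + b·9 = 4.926230 + 3.349180·9 = 35.068852

35.07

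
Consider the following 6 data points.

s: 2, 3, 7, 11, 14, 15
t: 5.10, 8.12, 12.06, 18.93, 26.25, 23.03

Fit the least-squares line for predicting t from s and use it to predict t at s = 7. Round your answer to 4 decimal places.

n = 6, Σx = 52, Σy = 93.49, Σxy = 1040.16, Σx² = 604
Sxx = Σx² − (Σx)²/n = 604 − 450.666667 = 153.333333
Sxy = Σxy − (Σx)(Σy)/n = 1040.16 − 810.246667 = 229.913333
b = Sxy/Sxx = 229.913333/153.333333 = 1.499435
a = ȳ − b·x̄ = 15.581667 − 1.499435·8.666667 = 2.586565
ŷ(7) = a + b·7 = 2.586565 + 1.499435·7 = 13.082609

13.0826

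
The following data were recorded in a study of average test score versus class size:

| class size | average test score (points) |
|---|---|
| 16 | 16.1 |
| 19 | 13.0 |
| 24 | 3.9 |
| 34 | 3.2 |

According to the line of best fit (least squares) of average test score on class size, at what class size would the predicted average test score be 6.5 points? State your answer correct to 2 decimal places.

n = 4, Σx = 93, Σy = 36.2, Σxy = 707, Σx² = 2349
Sxx = Σx² − (Σx)²/n = 2349 − 2162.25 = 186.75
Sxy = Σxy − (Σx)(Σy)/n = 707 − 841.65 = -134.65
b = Sxy/Sxx = -134.65/186.75 = -0.721017
a = ȳ − b·x̄ = 9.05 − (-0.721017)·23.25 = 25.813655
Set a + b·x = 6.5: x = (6.5 − 25.813655) / (-0.721017) = 26.786669

26.79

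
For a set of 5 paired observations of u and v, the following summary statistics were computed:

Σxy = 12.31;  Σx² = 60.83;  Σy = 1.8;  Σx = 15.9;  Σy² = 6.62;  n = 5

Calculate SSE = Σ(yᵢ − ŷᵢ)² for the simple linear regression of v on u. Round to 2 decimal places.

1.75

Sxx = Σx² − (Σx)²/n = 60.83 − 50.562 = 10.268
Sxy = Σxy − (Σx)(Σy)/n = 12.31 − 5.724 = 6.586
Syy = Σy² − (Σy)²/n = 6.62 − 0.648 = 5.972
b = Sxy/Sxx = 6.586/10.268 = 0.641410
SSE = Syy − b·Sxy = 5.972 − 0.641410·6.586 = 1.747672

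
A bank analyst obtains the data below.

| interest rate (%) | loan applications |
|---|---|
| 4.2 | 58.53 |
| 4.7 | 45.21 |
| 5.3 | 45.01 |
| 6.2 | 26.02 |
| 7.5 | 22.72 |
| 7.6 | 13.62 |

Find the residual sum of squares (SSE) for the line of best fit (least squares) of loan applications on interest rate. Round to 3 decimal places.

108.891

n = 6, Σx = 35.5, Σy = 211.11, Σxy = 1132.102, Σx² = 220.27, Σy² = 8874.3483
Sxx = Σx² − (Σx)²/n = 220.27 − 210.041667 = 10.228333
Sxy = Σxy − (Σx)(Σy)/n = 1132.102 − 1249.0675 = -116.9655
Syy = Σy² − (Σy)²/n = 8874.3483 − 7427.90535 = 1446.44295
b = Sxy/Sxx = -116.9655/10.228333 = -11.435441
SSE = Syy − b·Sxy = 1446.44295 − (-11.435441)·(-116.9655) = 108.890903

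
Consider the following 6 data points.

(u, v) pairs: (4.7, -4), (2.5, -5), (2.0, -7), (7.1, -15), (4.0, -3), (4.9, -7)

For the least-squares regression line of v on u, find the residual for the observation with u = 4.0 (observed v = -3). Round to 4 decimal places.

n = 6, Σx = 25.2, Σy = -41, Σxy = -198.1, Σx² = 122.76
Sxx = Σx² − (Σx)²/n = 122.76 − 105.84 = 16.92
Sxy = Σxy − (Σx)(Σy)/n = -198.1 − (-172.2) = -25.9
b = Sxy/Sxx = -25.9/16.92 = -1.530733
a = ȳ − b·x̄ = -6.833333 − (-1.530733)·4.2 = -0.404255
ŷ(4.0) = -0.404255 + (-1.530733)·4 = -6.527187
residual = y − ŷ = -3 − (-6.527187) = 3.527187

3.5272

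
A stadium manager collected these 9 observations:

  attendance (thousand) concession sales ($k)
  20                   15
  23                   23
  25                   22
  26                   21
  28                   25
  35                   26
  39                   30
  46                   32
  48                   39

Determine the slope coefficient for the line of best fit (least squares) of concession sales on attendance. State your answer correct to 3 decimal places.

0.648

n = 9, Σx = 290, Σy = 233, Σxy = 8049, Σx² = 10180
Sxx = Σx² − (Σx)²/n = 10180 − 9344.444444 = 835.555556
Sxy = Σxy − (Σx)(Σy)/n = 8049 − 7507.777778 = 541.222222
b = Sxy/Sxx = 541.222222/835.555556 = 0.647739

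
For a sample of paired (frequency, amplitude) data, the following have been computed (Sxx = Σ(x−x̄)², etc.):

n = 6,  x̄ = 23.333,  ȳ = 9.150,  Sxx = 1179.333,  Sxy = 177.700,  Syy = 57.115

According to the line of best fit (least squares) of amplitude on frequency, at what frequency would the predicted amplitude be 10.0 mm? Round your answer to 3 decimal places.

b = Sxy/Sxx = 177.7/1179.333 = 0.150678
a = ȳ − b·x̄ = 9.15 − 0.150678·23.333 = 5.634221
Set a + b·x = 10.0: x = (10.0 − 5.634221) / 0.150678 = 28.974154

28.974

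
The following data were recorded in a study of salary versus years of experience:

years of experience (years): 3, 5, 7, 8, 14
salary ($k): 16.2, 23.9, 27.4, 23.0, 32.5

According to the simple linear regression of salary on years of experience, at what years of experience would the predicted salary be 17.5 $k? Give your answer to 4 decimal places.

n = 5, Σx = 37, Σy = 123, Σxy = 998.9, Σx² = 343
Sxx = Σx² − (Σx)²/n = 343 − 273.8 = 69.2
Sxy = Σxy − (Σx)(Σy)/n = 998.9 − 910.2 = 88.7
b = Sxy/Sxx = 88.7/69.2 = 1.281792
a = ȳ − b·x̄ = 24.6 − 1.281792·7.4 = 15.114740
Set a + b·x = 17.5: x = (17.5 − 15.114740) / 1.281792 = 1.860879

1.8609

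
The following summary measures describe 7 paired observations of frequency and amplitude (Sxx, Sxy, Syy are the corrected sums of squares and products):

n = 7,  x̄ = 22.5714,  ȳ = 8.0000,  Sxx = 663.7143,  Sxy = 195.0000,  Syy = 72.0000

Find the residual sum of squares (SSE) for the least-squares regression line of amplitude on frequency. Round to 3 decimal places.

14.709

b = Sxy/Sxx = 195/663.7143 = 0.293801
SSE = Syy − b·Sxy = 72 − 0.293801·195 = 14.708783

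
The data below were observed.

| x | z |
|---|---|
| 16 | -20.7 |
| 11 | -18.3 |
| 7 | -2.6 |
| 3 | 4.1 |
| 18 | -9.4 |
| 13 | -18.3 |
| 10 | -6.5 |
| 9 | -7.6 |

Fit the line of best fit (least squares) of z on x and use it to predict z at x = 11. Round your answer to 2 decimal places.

-10.08

n = 8, Σx = 87, Σy = -79.3, Σxy = -1078.9, Σx² = 1109
Sxx = Σx² − (Σx)²/n = 1109 − 946.125 = 162.875
Sxy = Σxy − (Σx)(Σy)/n = -1078.9 − (-862.3875) = -216.5125
b = Sxy/Sxx = -216.5125/162.875 = -1.329317
a = ȳ − b·x̄ = -9.9125 − (-1.329317)·10.875 = 4.543822
ŷ(11) = a + b·11 = 4.543822 + (-1.329317)·11 = -10.078665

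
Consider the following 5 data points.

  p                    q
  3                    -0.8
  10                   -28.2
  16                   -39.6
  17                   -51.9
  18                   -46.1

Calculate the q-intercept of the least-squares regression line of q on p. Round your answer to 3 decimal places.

n = 5, Σx = 64, Σy = -166.6, Σxy = -2630.1, Σx² = 978
Sxx = Σx² − (Σx)²/n = 978 − 819.2 = 158.8
Sxy = Σxy − (Σx)(Σy)/n = -2630.1 − (-2132.48) = -497.62
b = Sxy/Sxx = -497.62/158.8 = -3.133627
a = ȳ − b·x̄ = -33.32 − (-3.133627)·12.8 = 6.790428

6.790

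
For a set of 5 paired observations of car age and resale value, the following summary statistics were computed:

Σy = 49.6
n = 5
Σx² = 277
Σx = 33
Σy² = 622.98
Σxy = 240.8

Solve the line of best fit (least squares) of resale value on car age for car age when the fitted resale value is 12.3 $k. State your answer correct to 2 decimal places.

4.97

Sxx = Σx² − (Σx)²/n = 277 − 217.8 = 59.2
Sxy = Σxy − (Σx)(Σy)/n = 240.8 − 327.36 = -86.56
b = Sxy/Sxx = -86.56/59.2 = -1.462162
a = ȳ − b·x̄ = 9.92 − (-1.462162)·6.6 = 19.570270
Set a + b·x = 12.3: x = (12.3 − 19.570270) / (-1.462162) = 4.972274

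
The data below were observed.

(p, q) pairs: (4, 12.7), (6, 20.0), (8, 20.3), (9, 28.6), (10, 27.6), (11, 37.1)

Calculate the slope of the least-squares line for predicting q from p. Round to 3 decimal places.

n = 6, Σx = 48, Σy = 146.3, Σxy = 1274.7, Σx² = 418
Sxx = Σx² − (Σx)²/n = 418 − 384 = 34
Sxy = Σxy − (Σx)(Σy)/n = 1274.7 − 1170.4 = 104.3
b = Sxy/Sxx = 104.3/34 = 3.067647

3.068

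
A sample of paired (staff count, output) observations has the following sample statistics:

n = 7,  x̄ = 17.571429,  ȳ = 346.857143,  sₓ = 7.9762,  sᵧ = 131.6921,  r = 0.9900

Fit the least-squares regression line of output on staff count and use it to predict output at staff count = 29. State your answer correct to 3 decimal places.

b = r · sᵧ/sₓ = 0.99 · 131.6921/7.9762 = 16.345525
a = ȳ − b·x̄ = 346.857143 − 16.345525·17.571429 = 59.642905
ŷ(29) = a + b·29 = 59.642905 + 16.345525·29 = 533.663140

533.663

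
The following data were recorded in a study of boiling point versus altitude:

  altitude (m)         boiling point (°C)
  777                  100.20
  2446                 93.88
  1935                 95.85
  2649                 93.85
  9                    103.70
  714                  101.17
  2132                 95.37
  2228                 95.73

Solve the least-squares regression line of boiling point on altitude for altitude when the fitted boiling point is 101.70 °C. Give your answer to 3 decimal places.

495.549

n = 8, Σx = 12890, Σy = 779.75, Σxy = 1231348.24, Σx² = 27367356
Sxx = Σx² − (Σx)²/n = 27367356 − 20769012.5 = 6598343.5
Sxy = Σxy − (Σx)(Σy)/n = 1231348.24 − 1256372.1875 = -25023.9475
b = Sxy/Sxx = -25023.9475/6598343.5 = -0.003792
a = ȳ − b·x̄ = 97.46875 − (-0.003792)·1611.25 = 103.579350
Set a + b·x = 101.70: x = (101.70 − 103.579350) / (-0.003792) = 495.549093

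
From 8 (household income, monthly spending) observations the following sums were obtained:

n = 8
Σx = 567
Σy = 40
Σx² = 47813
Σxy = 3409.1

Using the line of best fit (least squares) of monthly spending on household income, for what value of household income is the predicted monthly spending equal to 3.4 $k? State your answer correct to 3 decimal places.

Sxx = Σx² − (Σx)²/n = 47813 − 40186.125 = 7626.875
Sxy = Σxy − (Σx)(Σy)/n = 3409.1 − 2835 = 574.1
b = Sxy/Sxx = 574.1/7626.875 = 0.075273
a = ȳ − b·x̄ = 5 − 0.075273·70.875 = -0.334995
Set a + b·x = 3.4: x = (3.4 − (-0.334995)) / 0.075273 = 49.619121

49.619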